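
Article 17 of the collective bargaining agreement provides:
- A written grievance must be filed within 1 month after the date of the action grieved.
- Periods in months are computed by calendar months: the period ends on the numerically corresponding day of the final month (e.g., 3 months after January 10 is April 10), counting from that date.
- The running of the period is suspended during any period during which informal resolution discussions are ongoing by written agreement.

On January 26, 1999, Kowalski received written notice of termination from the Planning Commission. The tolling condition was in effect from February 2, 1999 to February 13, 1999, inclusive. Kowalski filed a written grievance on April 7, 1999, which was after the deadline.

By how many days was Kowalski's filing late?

28 days

1 month after January 26, 1999 is February 26, 1999.
From February 2, 1999 through February 13, 1999 inclusive is 12 days; tolling adds 12 days: February 26, 1999 + 12 days = March 10, 1999.
The deadline is March 10, 1999; from March 10, 1999 to April 7, 1999 is 28 days.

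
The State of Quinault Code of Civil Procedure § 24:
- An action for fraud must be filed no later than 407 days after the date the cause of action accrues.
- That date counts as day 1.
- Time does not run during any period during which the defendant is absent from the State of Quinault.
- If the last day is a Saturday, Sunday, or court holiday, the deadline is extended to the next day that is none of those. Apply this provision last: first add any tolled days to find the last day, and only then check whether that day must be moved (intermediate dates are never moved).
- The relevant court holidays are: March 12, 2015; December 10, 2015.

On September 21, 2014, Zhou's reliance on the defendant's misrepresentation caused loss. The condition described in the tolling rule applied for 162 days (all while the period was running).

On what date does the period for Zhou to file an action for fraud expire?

Counting September 21, 2014 as day 1, day 407 is November 1, 2015.
Tolling adds 162 days: November 1, 2015 + 162 days = April 11, 2016.
April 11, 2016 is a Monday and not a court holiday, so no extension applies.

April 11, 2016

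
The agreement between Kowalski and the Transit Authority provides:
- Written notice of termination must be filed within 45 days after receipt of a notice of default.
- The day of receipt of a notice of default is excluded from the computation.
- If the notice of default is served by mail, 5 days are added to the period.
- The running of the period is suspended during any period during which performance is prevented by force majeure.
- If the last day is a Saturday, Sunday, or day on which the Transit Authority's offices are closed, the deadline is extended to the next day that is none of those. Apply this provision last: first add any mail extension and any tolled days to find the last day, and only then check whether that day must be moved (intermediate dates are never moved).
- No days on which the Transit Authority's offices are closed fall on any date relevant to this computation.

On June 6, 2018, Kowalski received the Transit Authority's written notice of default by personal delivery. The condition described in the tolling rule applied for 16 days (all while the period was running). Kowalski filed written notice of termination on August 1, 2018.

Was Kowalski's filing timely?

45 days after June 6, 2018 is July 21, 2018.
Service was not by mail, so no mail extension applies.
Tolling adds 16 days: July 21, 2018 + 16 days = August 6, 2018.
August 6, 2018 is a Monday and not a day on which the Transit Authority's offices are closed, so no extension applies.
The deadline is August 6, 2018; the filing on August 1, 2018 is on or before that date.

Yes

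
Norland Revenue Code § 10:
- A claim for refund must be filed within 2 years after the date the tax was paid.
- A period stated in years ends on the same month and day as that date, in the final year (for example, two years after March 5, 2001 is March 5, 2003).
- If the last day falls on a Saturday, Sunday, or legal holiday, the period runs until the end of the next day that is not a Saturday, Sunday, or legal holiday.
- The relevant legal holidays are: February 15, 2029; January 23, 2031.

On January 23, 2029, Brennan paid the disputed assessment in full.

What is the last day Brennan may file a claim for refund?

January 24, 2031

2 years after January 23, 2029 is January 23, 2031.
January 23, 2031 is a listed holiday. The next qualifying day is January 24, 2031.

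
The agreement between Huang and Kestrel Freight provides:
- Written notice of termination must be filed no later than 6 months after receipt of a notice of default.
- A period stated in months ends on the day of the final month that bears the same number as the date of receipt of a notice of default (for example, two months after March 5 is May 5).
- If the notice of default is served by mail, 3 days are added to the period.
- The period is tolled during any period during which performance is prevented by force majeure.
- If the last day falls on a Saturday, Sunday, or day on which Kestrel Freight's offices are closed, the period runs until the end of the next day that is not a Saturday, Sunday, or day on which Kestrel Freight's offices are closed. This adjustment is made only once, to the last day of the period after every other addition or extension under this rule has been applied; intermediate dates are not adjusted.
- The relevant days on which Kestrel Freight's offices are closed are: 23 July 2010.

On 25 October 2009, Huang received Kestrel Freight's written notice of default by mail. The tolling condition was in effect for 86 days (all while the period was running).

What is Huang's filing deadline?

July 26, 2010

6 months after 25 October 2009 is April 25, 2010.
Service was by mail, adding 3 days: April 25, 2010 + 3 days = April 28, 2010.
Tolling adds 86 days: April 28, 2010 + 86 days = July 23, 2010.
July 23, 2010 is a listed holiday; July 24, 2010 is Saturday; July 25, 2010 is Sunday. The next qualifying day is July 26, 2010.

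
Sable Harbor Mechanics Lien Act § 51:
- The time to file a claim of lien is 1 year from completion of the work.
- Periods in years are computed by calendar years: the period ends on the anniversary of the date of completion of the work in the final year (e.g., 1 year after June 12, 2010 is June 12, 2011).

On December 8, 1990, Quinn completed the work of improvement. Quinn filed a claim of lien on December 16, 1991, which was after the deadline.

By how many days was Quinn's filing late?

1 year after December 8, 1990 is December 8, 1991.
The deadline is December 8, 1991; from December 8, 1991 to December 16, 1991 is 8 days.

8 days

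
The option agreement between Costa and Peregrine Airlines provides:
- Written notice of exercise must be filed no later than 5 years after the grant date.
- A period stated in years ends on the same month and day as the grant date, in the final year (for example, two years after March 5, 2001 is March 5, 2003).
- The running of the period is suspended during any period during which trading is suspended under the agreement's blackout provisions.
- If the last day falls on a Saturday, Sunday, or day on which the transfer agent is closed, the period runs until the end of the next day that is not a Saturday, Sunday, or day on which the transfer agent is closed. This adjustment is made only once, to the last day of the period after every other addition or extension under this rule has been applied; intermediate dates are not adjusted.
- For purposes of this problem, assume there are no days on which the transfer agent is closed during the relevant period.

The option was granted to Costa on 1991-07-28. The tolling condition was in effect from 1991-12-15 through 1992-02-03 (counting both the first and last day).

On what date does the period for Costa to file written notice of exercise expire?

September 17, 1996

5 years after 1991-07-28 is July 28, 1996.
From December 15, 1991 through February 3, 1992 inclusive is 51 days; tolling adds 51 days: July 28, 1996 + 51 days = September 17, 1996.
September 17, 1996 is a Tuesday and not a day on which the transfer agent is closed, so no extension applies.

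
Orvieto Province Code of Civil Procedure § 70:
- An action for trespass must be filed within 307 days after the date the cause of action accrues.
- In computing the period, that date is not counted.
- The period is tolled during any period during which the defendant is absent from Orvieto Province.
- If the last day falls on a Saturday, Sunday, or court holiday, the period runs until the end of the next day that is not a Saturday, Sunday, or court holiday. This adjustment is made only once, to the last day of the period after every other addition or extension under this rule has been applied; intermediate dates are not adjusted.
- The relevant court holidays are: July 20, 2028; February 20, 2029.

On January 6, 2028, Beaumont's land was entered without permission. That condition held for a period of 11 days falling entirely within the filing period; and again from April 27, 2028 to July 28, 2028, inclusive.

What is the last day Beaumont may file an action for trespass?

February 21, 2029

307 days after January 6, 2028 is November 8, 2028.
Tolling adds 11 days: November 8, 2028 + 11 days = November 19, 2028.
From April 27, 2028 through July 28, 2028 inclusive is 93 days; tolling adds 93 days: November 19, 2028 + 93 days = February 20, 2029.
February 20, 2029 is a listed holiday. The next qualifying day is February 21, 2029.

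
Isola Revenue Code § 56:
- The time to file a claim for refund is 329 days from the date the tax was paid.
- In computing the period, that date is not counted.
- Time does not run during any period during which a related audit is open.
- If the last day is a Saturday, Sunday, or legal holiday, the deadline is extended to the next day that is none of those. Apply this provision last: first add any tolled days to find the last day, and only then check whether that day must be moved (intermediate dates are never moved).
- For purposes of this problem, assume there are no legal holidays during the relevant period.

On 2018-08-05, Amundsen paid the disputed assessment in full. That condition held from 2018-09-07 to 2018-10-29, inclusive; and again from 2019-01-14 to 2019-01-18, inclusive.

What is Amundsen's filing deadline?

329 days after 2018-08-05 is June 30, 2019.
From September 7, 2018 through October 29, 2018 inclusive is 53 days; tolling adds 53 days: June 30, 2019 + 53 days = August 22, 2019.
From January 14, 2019 through January 18, 2019 inclusive is 5 days; tolling adds 5 days: August 22, 2019 + 5 days = August 27, 2019.
August 27, 2019 is a Tuesday and not a legal holiday, so no extension applies.

August 27, 2019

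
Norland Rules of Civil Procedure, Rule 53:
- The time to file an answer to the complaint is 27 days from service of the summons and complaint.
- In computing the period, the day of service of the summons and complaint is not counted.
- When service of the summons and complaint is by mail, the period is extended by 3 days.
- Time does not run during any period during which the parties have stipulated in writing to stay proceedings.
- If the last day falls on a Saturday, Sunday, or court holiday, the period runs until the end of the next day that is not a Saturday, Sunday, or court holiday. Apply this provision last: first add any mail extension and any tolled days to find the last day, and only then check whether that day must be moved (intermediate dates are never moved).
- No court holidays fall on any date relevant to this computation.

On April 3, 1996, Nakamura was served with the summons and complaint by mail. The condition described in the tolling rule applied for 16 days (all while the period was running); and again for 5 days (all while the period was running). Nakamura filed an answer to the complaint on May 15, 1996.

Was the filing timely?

Yes

27 days after April 3, 1996 is April 30, 1996.
Service was by mail, adding 3 days: April 30, 1996 + 3 days = May 3, 1996.
Tolling adds 16 days: May 3, 1996 + 16 days = May 19, 1996.
Tolling adds 5 days: May 19, 1996 + 5 days = May 24, 1996.
May 24, 1996 is a Friday and not a court holiday, so no extension applies.
The deadline is May 24, 1996; the filing on May 15, 1996 is on or before that date.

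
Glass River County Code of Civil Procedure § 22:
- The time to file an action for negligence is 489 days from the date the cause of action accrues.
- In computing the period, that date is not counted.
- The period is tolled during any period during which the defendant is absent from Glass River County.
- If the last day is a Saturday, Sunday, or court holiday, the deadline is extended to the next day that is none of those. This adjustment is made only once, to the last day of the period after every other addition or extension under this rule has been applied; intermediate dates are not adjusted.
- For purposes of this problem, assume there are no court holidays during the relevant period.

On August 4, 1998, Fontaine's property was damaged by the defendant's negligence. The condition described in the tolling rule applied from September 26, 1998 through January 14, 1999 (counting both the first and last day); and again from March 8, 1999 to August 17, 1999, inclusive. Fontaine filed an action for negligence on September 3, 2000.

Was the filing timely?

Yes

489 days after August 4, 1998 is December 6, 1999.
From September 26, 1998 through January 14, 1999 inclusive is 111 days; tolling adds 111 days: December 6, 1999 + 111 days = March 26, 2000.
From March 8, 1999 through August 17, 1999 inclusive is 163 days; tolling adds 163 days: March 26, 2000 + 163 days = September 5, 2000.
September 5, 2000 is a Tuesday and not a court holiday, so no extension applies.
The deadline is September 5, 2000; the filing on September 3, 2000 is on or before that date.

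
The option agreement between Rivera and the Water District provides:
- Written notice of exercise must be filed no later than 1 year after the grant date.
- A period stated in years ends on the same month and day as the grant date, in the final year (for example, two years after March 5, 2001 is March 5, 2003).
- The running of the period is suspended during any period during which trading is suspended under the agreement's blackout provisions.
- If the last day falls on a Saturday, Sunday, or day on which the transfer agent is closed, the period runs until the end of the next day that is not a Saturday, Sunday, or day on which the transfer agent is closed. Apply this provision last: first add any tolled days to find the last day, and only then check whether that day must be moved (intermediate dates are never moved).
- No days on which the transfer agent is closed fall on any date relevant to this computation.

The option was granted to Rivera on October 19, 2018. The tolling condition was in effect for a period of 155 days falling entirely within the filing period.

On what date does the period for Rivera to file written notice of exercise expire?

March 23, 2020

1 year after October 19, 2018 is October 19, 2019.
Tolling adds 155 days: October 19, 2019 + 155 days = March 22, 2020.
March 22, 2020 is Sunday. The next qualifying day is March 23, 2020.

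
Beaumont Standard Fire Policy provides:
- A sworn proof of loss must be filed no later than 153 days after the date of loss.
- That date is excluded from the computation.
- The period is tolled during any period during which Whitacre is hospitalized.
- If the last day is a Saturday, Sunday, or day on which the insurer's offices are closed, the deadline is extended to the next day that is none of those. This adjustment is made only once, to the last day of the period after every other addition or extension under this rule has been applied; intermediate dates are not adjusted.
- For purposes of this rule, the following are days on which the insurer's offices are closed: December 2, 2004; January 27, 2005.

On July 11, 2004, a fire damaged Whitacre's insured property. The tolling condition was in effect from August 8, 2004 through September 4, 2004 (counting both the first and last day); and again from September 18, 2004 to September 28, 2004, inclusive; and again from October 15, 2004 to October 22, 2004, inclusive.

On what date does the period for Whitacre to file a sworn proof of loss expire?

January 28, 2005

153 days after July 11, 2004 is December 11, 2004.
From August 8, 2004 through September 4, 2004 inclusive is 28 days; tolling adds 28 days: December 11, 2004 + 28 days = January 8, 2005.
From September 18, 2004 through September 28, 2004 inclusive is 11 days; tolling adds 11 days: January 8, 2005 + 11 days = January 19, 2005.
From October 15, 2004 through October 22, 2004 inclusive is 8 days; tolling adds 8 days: January 19, 2005 + 8 days = January 27, 2005.
January 27, 2005 is a listed holiday. The next qualifying day is January 28, 2005.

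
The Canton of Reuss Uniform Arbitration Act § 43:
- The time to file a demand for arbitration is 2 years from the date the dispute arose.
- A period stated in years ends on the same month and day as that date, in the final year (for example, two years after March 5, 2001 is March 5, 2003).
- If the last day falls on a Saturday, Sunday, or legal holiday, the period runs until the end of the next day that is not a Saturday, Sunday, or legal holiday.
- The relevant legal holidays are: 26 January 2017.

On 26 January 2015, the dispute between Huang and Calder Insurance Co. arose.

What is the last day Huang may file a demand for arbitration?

2 years after 26 January 2015 is January 26, 2017.
January 26, 2017 is a listed holiday. The next qualifying day is January 27, 2017.

January 27, 2017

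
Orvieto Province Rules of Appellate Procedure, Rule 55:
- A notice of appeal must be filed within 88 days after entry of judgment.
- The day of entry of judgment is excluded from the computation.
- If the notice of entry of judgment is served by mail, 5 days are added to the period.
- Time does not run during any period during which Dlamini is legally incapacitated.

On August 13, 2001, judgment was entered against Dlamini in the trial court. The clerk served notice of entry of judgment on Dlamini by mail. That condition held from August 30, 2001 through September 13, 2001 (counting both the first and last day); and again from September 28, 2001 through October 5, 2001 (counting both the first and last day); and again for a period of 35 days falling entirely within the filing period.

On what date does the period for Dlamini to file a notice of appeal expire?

January 11, 2002

88 days after August 13, 2001 is November 9, 2001.
Service was by mail, adding 5 days: November 9, 2001 + 5 days = November 14, 2001.
From August 30, 2001 through September 13, 2001 inclusive is 15 days; tolling adds 15 days: November 14, 2001 + 15 days = November 29, 2001.
From September 28, 2001 through October 5, 2001 inclusive is 8 days; tolling adds 8 days: November 29, 2001 + 8 days = December 7, 2001.
Tolling adds 35 days: December 7, 2001 + 35 days = January 11, 2002.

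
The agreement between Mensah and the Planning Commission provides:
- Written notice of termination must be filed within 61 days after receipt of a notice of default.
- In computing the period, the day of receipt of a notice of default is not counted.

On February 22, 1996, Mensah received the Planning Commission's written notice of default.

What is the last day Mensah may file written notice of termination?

61 days after February 22, 1996 is April 23, 1996.

April 23, 1996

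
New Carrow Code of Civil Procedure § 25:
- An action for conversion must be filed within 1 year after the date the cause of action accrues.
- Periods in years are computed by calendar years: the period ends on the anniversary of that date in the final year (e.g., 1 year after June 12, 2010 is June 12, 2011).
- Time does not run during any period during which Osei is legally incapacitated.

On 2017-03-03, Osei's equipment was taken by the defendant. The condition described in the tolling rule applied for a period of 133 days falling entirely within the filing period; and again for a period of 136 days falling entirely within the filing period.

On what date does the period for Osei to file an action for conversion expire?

November 27, 2018

1 year after 2017-03-03 is March 3, 2018.
Tolling adds 133 days: March 3, 2018 + 133 days = July 14, 2018.
Tolling adds 136 days: July 14, 2018 + 136 days = November 27, 2018.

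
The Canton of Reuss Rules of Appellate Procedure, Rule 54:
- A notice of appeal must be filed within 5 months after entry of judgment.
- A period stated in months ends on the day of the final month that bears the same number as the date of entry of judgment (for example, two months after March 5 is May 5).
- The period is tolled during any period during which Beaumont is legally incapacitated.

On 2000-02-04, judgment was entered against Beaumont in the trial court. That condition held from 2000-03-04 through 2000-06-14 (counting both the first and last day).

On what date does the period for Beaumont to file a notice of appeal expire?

October 15, 2000

5 months after 2000-02-04 is July 4, 2000.
From March 4, 2000 through June 14, 2000 inclusive is 103 days; tolling adds 103 days: July 4, 2000 + 103 days = October 15, 2000.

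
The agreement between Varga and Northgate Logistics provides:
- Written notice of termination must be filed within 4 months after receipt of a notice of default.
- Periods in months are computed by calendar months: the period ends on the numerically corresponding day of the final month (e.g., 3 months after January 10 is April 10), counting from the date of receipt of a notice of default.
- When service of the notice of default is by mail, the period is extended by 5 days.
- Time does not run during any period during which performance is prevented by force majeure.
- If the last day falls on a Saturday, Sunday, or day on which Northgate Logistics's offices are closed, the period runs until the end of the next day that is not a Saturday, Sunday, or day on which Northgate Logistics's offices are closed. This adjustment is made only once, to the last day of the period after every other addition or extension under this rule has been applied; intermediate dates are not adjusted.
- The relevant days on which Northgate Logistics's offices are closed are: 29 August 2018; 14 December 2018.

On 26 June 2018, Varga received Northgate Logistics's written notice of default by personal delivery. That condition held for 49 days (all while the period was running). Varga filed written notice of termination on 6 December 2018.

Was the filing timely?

Yes

4 months after 26 June 2018 is October 26, 2018.
Service was not by mail, so no mail extension applies.
Tolling adds 49 days: October 26, 2018 + 49 days = December 14, 2018.
December 14, 2018 is a listed holiday; December 15, 2018 is Saturday; December 16, 2018 is Sunday. The next qualifying day is December 17, 2018.
The deadline is December 17, 2018; the filing on December 6, 2018 is on or before that date.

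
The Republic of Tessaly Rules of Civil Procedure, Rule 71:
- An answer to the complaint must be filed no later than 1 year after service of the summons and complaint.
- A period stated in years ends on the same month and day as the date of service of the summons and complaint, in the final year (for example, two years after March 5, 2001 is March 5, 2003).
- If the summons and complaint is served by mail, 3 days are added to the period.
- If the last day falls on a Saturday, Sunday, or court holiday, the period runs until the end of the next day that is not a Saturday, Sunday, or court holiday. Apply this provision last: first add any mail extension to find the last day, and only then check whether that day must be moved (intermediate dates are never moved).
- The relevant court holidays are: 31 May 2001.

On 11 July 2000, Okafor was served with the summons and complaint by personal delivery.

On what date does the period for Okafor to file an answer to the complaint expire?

July 11, 2001

1 year after 11 July 2000 is July 11, 2001.
Service was not by mail, so no mail extension applies.
July 11, 2001 is a Wednesday and not a court holiday, so no extension applies.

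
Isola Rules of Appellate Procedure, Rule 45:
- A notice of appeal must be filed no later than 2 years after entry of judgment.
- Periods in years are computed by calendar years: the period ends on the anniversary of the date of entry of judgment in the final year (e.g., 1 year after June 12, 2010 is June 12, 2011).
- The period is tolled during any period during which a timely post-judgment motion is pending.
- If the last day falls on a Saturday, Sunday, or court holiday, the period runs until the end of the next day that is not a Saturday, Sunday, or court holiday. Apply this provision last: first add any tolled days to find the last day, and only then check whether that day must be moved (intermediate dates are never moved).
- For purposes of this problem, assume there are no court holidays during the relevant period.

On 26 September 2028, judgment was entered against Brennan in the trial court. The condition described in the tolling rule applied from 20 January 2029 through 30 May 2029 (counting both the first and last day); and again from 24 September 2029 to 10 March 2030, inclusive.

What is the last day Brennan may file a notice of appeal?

July 22, 2031

2 years after 26 September 2028 is September 26, 2030.
From January 20, 2029 through May 30, 2029 inclusive is 131 days; tolling adds 131 days: September 26, 2030 + 131 days = February 4, 2031.
From September 24, 2029 through March 10, 2030 inclusive is 168 days; tolling adds 168 days: February 4, 2031 + 168 days = July 22, 2031.
July 22, 2031 is a Tuesday and not a court holiday, so no extension applies.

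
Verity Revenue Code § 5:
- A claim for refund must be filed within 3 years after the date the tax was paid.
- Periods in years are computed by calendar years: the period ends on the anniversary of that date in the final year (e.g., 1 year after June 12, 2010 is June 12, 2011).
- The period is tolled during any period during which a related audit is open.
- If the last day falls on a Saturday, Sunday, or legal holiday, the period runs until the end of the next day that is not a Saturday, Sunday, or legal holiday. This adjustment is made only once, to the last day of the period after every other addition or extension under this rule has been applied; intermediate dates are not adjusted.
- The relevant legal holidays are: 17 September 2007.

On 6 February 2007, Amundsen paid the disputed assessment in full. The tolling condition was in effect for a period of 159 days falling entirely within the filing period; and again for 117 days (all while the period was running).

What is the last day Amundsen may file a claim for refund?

3 years after 6 February 2007 is February 6, 2010.
Tolling adds 159 days: February 6, 2010 + 159 days = July 15, 2010.
Tolling adds 117 days: July 15, 2010 + 117 days = November 9, 2010.
November 9, 2010 is a Tuesday and not a legal holiday, so no extension applies.

November 9, 2010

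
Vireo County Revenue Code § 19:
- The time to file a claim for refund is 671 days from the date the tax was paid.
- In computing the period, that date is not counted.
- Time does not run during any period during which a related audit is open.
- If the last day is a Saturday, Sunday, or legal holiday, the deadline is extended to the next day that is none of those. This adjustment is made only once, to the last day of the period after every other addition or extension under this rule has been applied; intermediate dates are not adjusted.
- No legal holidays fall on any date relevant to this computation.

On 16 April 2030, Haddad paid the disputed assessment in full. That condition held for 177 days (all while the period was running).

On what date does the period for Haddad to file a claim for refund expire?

August 11, 2032

671 days after 16 April 2030 is February 16, 2032.
Tolling adds 177 days: February 16, 2032 + 177 days = August 11, 2032.
August 11, 2032 is a Wednesday and not a legal holiday, so no extension applies.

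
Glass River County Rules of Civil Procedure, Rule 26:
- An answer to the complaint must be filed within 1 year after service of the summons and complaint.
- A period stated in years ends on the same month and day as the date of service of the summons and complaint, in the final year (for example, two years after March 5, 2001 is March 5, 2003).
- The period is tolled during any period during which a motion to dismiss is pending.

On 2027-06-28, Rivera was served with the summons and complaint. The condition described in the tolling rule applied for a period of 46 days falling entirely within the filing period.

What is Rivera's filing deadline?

August 13, 2028

1 year after 2027-06-28 is June 28, 2028.
Tolling adds 46 days: June 28, 2028 + 46 days = August 13, 2028.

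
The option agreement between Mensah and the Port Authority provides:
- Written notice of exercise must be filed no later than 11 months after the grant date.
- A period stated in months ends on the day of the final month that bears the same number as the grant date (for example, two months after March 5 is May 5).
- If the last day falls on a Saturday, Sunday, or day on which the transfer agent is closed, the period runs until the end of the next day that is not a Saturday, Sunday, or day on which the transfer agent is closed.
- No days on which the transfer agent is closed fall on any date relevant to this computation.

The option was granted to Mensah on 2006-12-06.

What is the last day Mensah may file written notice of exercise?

11 months after 2006-12-06 is November 6, 2007.
November 6, 2007 is a Tuesday and not a day on which the transfer agent is closed, so no extension applies.

November 6, 2007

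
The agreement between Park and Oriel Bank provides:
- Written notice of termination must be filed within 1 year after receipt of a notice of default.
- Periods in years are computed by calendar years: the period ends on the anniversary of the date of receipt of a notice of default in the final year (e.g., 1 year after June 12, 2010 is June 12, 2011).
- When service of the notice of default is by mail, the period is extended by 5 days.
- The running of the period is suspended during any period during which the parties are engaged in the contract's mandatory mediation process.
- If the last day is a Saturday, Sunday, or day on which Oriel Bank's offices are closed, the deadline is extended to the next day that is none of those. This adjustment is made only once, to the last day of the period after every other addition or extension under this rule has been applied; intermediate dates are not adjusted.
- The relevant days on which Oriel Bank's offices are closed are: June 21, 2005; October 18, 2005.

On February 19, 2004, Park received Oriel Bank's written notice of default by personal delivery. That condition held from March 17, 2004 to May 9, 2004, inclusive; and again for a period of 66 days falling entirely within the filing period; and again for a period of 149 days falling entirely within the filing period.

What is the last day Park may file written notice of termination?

November 15, 2005

1 year after February 19, 2004 is February 19, 2005.
Service was not by mail, so no mail extension applies.
From March 17, 2004 through May 9, 2004 inclusive is 54 days; tolling adds 54 days: February 19, 2005 + 54 days = April 14, 2005.
Tolling adds 66 days: April 14, 2005 + 66 days = June 19, 2005.
Tolling adds 149 days: June 19, 2005 + 149 days = November 15, 2005.
November 15, 2005 is a Tuesday and not a day on which Oriel Bank's offices are closed, so no extension applies.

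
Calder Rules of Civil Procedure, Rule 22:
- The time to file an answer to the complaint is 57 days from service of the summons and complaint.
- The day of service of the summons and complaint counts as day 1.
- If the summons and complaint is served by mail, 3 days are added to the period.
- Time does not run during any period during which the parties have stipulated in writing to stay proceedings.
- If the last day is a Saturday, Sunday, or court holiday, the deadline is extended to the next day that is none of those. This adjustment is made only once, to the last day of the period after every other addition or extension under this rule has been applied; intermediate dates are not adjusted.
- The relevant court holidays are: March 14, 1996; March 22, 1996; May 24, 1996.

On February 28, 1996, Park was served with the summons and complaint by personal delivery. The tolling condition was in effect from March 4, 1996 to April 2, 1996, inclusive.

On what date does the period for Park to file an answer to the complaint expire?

May 27, 1996

Counting February 28, 1996 as day 1, day 57 is April 24, 1996.
Service was not by mail, so no mail extension applies.
From March 4, 1996 through April 2, 1996 inclusive is 30 days; tolling adds 30 days: April 24, 1996 + 30 days = May 24, 1996.
May 24, 1996 is a listed holiday; May 25, 1996 is Saturday; May 26, 1996 is Sunday. The next qualifying day is May 27, 1996.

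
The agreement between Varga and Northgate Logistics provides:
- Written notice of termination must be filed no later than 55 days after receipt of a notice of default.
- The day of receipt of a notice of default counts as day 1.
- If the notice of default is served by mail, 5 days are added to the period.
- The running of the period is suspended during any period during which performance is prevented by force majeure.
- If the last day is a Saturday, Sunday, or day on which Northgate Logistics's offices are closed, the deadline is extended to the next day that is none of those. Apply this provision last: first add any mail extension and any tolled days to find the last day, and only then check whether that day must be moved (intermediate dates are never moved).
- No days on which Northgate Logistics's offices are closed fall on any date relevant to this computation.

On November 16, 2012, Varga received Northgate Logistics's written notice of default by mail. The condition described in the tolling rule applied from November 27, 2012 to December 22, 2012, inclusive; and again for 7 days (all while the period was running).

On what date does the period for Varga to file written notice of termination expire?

Counting November 16, 2012 as day 1, day 55 is January 9, 2013.
Service was by mail, adding 5 days: January 9, 2013 + 5 days = January 14, 2013.
From November 27, 2012 through December 22, 2012 inclusive is 26 days; tolling adds 26 days: January 14, 2013 + 26 days = February 9, 2013.
Tolling adds 7 days: February 9, 2013 + 7 days = February 16, 2013.
February 16, 2013 is Saturday; February 17, 2013 is Sunday. The next qualifying day is February 18, 2013.

February 18, 2013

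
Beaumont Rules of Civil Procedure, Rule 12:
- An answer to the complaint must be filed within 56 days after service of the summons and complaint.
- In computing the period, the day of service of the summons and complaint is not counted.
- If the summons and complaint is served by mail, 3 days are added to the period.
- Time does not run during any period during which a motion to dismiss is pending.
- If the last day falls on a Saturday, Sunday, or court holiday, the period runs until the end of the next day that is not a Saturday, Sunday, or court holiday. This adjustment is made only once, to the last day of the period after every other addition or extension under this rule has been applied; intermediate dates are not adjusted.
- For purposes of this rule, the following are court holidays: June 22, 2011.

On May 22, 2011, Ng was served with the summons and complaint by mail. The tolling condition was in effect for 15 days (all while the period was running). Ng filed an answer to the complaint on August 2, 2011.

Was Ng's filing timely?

56 days after May 22, 2011 is July 17, 2011.
Service was by mail, adding 3 days: July 17, 2011 + 3 days = July 20, 2011.
Tolling adds 15 days: July 20, 2011 + 15 days = August 4, 2011.
August 4, 2011 is a Thursday and not a court holiday, so no extension applies.
The deadline is August 4, 2011; the filing on August 2, 2011 is on or before that date.

Yes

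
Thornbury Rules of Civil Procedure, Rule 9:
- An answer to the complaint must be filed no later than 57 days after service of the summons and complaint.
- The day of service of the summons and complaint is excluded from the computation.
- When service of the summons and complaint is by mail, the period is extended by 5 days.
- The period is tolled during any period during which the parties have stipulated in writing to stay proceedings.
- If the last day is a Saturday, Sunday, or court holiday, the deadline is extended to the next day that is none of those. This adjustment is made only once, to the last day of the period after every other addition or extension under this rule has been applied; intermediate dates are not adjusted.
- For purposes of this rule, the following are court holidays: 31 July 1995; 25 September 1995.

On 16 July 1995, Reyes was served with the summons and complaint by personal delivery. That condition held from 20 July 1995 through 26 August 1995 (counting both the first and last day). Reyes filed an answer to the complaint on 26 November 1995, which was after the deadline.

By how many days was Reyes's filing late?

38 days

57 days after 16 July 1995 is September 11, 1995.
Service was not by mail, so no mail extension applies.
From July 20, 1995 through August 26, 1995 inclusive is 38 days; tolling adds 38 days: September 11, 1995 + 38 days = October 19, 1995.
October 19, 1995 is a Thursday and not a court holiday, so no extension applies.
The deadline is October 19, 1995; from October 19, 1995 to November 26, 1995 is 38 days.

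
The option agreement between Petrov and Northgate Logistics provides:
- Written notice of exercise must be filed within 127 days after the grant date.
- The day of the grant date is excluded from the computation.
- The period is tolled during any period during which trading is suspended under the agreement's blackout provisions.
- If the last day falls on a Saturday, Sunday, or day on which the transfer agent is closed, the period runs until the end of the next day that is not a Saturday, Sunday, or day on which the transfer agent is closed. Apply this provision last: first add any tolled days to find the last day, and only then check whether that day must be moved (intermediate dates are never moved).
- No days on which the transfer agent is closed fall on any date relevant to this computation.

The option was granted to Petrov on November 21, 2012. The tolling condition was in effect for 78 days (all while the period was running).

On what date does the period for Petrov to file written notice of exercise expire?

127 days after November 21, 2012 is March 28, 2013.
Tolling adds 78 days: March 28, 2013 + 78 days = June 14, 2013.
June 14, 2013 is a Friday and not a day on which the transfer agent is closed, so no extension applies.

June 14, 2013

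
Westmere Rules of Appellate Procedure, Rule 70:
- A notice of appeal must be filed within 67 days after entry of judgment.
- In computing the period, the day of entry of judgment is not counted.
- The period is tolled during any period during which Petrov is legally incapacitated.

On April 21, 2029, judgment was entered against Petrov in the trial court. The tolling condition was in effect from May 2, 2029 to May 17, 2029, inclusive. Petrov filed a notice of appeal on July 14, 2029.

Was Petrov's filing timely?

67 days after April 21, 2029 is June 27, 2029.
From May 2, 2029 through May 17, 2029 inclusive is 16 days; tolling adds 16 days: June 27, 2029 + 16 days = July 13, 2029.
The deadline is July 13, 2029; the filing on July 14, 2029 is after that date.

No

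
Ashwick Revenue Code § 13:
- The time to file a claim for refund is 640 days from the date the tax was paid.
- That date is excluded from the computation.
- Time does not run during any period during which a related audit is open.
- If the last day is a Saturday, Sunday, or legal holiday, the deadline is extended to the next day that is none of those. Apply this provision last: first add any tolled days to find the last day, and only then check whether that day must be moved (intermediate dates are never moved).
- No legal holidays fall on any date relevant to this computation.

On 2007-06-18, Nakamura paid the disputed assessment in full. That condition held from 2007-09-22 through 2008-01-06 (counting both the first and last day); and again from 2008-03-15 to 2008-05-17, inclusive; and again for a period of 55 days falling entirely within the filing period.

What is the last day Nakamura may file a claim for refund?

November 2, 2009

640 days after 2007-06-18 is March 19, 2009.
From September 22, 2007 through January 6, 2008 inclusive is 107 days; tolling adds 107 days: March 19, 2009 + 107 days = July 4, 2009.
From March 15, 2008 through May 17, 2008 inclusive is 64 days; tolling adds 64 days: July 4, 2009 + 64 days = September 6, 2009.
Tolling adds 55 days: September 6, 2009 + 55 days = October 31, 2009.
October 31, 2009 is Saturday; November 1, 2009 is Sunday. The next qualifying day is November 2, 2009.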